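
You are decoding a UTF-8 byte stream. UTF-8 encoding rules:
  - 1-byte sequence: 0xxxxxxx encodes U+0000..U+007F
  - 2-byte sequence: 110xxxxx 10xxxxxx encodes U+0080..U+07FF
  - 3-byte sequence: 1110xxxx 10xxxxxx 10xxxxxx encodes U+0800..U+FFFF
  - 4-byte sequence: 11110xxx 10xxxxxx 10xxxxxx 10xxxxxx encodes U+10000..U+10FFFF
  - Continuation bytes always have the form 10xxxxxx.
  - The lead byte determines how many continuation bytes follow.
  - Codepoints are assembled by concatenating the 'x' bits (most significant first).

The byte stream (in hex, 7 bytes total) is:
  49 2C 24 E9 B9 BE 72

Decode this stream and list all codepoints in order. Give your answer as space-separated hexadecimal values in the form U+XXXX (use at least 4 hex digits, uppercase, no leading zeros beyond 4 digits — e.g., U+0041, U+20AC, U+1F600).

Byte[0]=49: 1-byte ASCII. cp=U+0049
Byte[1]=2C: 1-byte ASCII. cp=U+002C
Byte[2]=24: 1-byte ASCII. cp=U+0024
Byte[3]=E9: 3-byte lead, need 2 cont bytes. acc=0x9
Byte[4]=B9: continuation. acc=(acc<<6)|0x39=0x279
Byte[5]=BE: continuation. acc=(acc<<6)|0x3E=0x9E7E
Completed: cp=U+9E7E (starts at byte 3)
Byte[6]=72: 1-byte ASCII. cp=U+0072

Answer: U+0049 U+002C U+0024 U+9E7E U+0072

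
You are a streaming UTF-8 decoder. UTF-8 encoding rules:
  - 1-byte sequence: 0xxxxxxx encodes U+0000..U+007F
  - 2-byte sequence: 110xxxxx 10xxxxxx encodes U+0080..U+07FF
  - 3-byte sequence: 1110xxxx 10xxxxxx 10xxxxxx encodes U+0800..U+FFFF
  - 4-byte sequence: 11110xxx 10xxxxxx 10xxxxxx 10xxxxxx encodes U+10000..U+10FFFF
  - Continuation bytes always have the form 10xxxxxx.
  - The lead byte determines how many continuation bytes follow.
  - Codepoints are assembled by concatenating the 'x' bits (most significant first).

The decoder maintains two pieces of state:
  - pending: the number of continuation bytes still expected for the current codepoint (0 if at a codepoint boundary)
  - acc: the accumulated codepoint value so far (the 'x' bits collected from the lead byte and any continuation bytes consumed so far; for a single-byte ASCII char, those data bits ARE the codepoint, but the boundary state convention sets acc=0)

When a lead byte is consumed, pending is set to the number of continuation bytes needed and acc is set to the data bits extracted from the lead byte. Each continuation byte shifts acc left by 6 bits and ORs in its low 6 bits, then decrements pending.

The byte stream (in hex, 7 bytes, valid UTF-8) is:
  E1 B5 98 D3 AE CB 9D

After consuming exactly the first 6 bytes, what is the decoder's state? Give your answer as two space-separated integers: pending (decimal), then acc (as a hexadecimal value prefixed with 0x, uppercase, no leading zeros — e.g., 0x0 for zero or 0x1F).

Answer: 1 0xB

Derivation:
Byte[0]=E1: 3-byte lead. pending=2, acc=0x1
Byte[1]=B5: continuation. acc=(acc<<6)|0x35=0x75, pending=1
Byte[2]=98: continuation. acc=(acc<<6)|0x18=0x1D58, pending=0
Byte[3]=D3: 2-byte lead. pending=1, acc=0x13
Byte[4]=AE: continuation. acc=(acc<<6)|0x2E=0x4EE, pending=0
Byte[5]=CB: 2-byte lead. pending=1, acc=0xB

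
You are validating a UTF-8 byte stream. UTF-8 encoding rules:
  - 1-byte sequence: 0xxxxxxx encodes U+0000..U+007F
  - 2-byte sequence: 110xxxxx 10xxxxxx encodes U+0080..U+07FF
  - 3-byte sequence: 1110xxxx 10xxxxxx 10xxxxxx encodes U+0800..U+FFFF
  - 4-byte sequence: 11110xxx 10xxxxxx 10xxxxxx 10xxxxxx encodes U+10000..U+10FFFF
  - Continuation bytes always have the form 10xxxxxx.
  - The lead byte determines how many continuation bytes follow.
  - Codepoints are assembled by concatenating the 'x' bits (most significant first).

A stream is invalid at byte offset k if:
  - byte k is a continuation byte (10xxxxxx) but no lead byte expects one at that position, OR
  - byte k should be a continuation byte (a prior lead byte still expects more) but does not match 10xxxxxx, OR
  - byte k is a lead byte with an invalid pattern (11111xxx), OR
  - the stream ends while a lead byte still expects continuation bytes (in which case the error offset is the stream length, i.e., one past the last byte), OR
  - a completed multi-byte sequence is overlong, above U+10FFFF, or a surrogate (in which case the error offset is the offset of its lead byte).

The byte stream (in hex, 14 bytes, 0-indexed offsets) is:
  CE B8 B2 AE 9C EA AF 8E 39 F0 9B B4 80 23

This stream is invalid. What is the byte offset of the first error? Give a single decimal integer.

Byte[0]=CE: 2-byte lead, need 1 cont bytes. acc=0xE
Byte[1]=B8: continuation. acc=(acc<<6)|0x38=0x3B8
Completed: cp=U+03B8 (starts at byte 0)
Byte[2]=B2: INVALID lead byte (not 0xxx/110x/1110/11110)

Answer: 2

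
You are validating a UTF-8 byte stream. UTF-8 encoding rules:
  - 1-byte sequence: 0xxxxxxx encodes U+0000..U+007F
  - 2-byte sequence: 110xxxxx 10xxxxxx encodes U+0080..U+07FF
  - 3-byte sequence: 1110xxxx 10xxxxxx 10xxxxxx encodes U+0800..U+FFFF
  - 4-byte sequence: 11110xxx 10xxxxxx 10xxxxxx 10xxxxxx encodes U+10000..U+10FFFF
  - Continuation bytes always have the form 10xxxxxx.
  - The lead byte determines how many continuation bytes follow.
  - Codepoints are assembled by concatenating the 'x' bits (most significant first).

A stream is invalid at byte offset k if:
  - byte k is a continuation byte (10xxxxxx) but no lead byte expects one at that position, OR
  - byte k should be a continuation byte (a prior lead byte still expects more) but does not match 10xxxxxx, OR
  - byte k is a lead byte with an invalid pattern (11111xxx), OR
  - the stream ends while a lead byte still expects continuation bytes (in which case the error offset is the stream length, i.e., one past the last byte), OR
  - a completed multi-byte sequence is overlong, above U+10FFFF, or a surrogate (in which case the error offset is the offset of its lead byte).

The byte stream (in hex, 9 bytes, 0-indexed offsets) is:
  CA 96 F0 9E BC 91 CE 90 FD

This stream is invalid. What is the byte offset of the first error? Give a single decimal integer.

Byte[0]=CA: 2-byte lead, need 1 cont bytes. acc=0xA
Byte[1]=96: continuation. acc=(acc<<6)|0x16=0x296
Completed: cp=U+0296 (starts at byte 0)
Byte[2]=F0: 4-byte lead, need 3 cont bytes. acc=0x0
Byte[3]=9E: continuation. acc=(acc<<6)|0x1E=0x1E
Byte[4]=BC: continuation. acc=(acc<<6)|0x3C=0x7BC
Byte[5]=91: continuation. acc=(acc<<6)|0x11=0x1EF11
Completed: cp=U+1EF11 (starts at byte 2)
Byte[6]=CE: 2-byte lead, need 1 cont bytes. acc=0xE
Byte[7]=90: continuation. acc=(acc<<6)|0x10=0x390
Completed: cp=U+0390 (starts at byte 6)
Byte[8]=FD: INVALID lead byte (not 0xxx/110x/1110/11110)

Answer: 8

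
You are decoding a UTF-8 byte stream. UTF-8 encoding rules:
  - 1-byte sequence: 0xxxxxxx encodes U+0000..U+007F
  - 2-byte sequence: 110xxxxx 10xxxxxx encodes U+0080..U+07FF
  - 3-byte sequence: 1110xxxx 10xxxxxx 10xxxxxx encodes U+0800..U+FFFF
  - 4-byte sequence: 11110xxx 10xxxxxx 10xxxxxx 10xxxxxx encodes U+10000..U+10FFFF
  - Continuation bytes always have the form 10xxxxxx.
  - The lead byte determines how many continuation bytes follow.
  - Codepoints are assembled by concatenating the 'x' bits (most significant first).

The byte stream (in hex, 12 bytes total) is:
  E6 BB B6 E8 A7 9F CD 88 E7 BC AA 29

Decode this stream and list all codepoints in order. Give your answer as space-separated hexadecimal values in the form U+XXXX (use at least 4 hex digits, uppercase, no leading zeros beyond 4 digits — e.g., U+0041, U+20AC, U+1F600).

Byte[0]=E6: 3-byte lead, need 2 cont bytes. acc=0x6
Byte[1]=BB: continuation. acc=(acc<<6)|0x3B=0x1BB
Byte[2]=B6: continuation. acc=(acc<<6)|0x36=0x6EF6
Completed: cp=U+6EF6 (starts at byte 0)
Byte[3]=E8: 3-byte lead, need 2 cont bytes. acc=0x8
Byte[4]=A7: continuation. acc=(acc<<6)|0x27=0x227
Byte[5]=9F: continuation. acc=(acc<<6)|0x1F=0x89DF
Completed: cp=U+89DF (starts at byte 3)
Byte[6]=CD: 2-byte lead, need 1 cont bytes. acc=0xD
Byte[7]=88: continuation. acc=(acc<<6)|0x08=0x348
Completed: cp=U+0348 (starts at byte 6)
Byte[8]=E7: 3-byte lead, need 2 cont bytes. acc=0x7
Byte[9]=BC: continuation. acc=(acc<<6)|0x3C=0x1FC
Byte[10]=AA: continuation. acc=(acc<<6)|0x2A=0x7F2A
Completed: cp=U+7F2A (starts at byte 8)
Byte[11]=29: 1-byte ASCII. cp=U+0029

Answer: U+6EF6 U+89DF U+0348 U+7F2A U+0029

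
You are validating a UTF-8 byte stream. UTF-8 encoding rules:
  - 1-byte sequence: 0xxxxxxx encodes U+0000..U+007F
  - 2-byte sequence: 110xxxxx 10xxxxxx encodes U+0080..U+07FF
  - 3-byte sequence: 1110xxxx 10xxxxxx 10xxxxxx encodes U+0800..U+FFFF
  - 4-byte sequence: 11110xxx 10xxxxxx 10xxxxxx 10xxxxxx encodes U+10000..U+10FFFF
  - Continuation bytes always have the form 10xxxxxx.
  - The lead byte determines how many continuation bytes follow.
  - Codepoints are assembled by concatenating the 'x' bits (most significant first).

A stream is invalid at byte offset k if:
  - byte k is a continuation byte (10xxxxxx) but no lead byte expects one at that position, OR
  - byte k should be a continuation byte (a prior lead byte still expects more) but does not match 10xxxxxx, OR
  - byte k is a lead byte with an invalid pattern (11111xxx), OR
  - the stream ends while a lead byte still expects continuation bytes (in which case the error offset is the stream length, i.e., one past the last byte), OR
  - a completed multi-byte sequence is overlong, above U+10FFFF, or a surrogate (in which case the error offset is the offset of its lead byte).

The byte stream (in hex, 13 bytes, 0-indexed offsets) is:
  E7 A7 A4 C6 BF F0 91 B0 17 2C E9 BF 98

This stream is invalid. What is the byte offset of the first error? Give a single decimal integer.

Answer: 8

Derivation:
Byte[0]=E7: 3-byte lead, need 2 cont bytes. acc=0x7
Byte[1]=A7: continuation. acc=(acc<<6)|0x27=0x1E7
Byte[2]=A4: continuation. acc=(acc<<6)|0x24=0x79E4
Completed: cp=U+79E4 (starts at byte 0)
Byte[3]=C6: 2-byte lead, need 1 cont bytes. acc=0x6
Byte[4]=BF: continuation. acc=(acc<<6)|0x3F=0x1BF
Completed: cp=U+01BF (starts at byte 3)
Byte[5]=F0: 4-byte lead, need 3 cont bytes. acc=0x0
Byte[6]=91: continuation. acc=(acc<<6)|0x11=0x11
Byte[7]=B0: continuation. acc=(acc<<6)|0x30=0x470
Byte[8]=17: expected 10xxxxxx continuation. INVALID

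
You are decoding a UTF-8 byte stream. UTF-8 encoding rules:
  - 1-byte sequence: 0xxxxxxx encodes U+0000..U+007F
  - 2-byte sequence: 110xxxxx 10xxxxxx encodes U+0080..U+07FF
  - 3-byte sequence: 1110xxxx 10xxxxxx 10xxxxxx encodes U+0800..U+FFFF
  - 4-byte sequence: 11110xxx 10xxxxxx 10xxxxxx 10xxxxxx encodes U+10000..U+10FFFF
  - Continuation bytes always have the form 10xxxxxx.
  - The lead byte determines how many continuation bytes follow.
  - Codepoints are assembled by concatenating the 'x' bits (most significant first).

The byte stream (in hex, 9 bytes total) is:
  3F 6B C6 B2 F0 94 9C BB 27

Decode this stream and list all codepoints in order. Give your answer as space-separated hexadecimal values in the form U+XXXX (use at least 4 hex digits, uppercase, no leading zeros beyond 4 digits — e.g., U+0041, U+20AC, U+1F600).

Answer: U+003F U+006B U+01B2 U+1473B U+0027

Derivation:
Byte[0]=3F: 1-byte ASCII. cp=U+003F
Byte[1]=6B: 1-byte ASCII. cp=U+006B
Byte[2]=C6: 2-byte lead, need 1 cont bytes. acc=0x6
Byte[3]=B2: continuation. acc=(acc<<6)|0x32=0x1B2
Completed: cp=U+01B2 (starts at byte 2)
Byte[4]=F0: 4-byte lead, need 3 cont bytes. acc=0x0
Byte[5]=94: continuation. acc=(acc<<6)|0x14=0x14
Byte[6]=9C: continuation. acc=(acc<<6)|0x1C=0x51C
Byte[7]=BB: continuation. acc=(acc<<6)|0x3B=0x1473B
Completed: cp=U+1473B (starts at byte 4)
Byte[8]=27: 1-byte ASCII. cp=U+0027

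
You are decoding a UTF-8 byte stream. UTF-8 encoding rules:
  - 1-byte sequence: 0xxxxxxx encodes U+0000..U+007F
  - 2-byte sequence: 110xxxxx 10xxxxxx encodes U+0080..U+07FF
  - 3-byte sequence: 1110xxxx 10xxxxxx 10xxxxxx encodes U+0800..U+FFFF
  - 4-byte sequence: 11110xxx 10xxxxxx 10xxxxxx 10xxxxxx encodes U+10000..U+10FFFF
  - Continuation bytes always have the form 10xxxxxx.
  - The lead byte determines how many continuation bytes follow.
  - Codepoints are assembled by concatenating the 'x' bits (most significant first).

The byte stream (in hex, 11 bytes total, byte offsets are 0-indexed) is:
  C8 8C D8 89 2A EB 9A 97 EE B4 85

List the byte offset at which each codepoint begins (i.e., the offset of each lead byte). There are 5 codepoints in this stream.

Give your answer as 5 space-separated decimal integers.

Byte[0]=C8: 2-byte lead, need 1 cont bytes. acc=0x8
Byte[1]=8C: continuation. acc=(acc<<6)|0x0C=0x20C
Completed: cp=U+020C (starts at byte 0)
Byte[2]=D8: 2-byte lead, need 1 cont bytes. acc=0x18
Byte[3]=89: continuation. acc=(acc<<6)|0x09=0x609
Completed: cp=U+0609 (starts at byte 2)
Byte[4]=2A: 1-byte ASCII. cp=U+002A
Byte[5]=EB: 3-byte lead, need 2 cont bytes. acc=0xB
Byte[6]=9A: continuation. acc=(acc<<6)|0x1A=0x2DA
Byte[7]=97: continuation. acc=(acc<<6)|0x17=0xB697
Completed: cp=U+B697 (starts at byte 5)
Byte[8]=EE: 3-byte lead, need 2 cont bytes. acc=0xE
Byte[9]=B4: continuation. acc=(acc<<6)|0x34=0x3B4
Byte[10]=85: continuation. acc=(acc<<6)|0x05=0xED05
Completed: cp=U+ED05 (starts at byte 8)

Answer: 0 2 4 5 8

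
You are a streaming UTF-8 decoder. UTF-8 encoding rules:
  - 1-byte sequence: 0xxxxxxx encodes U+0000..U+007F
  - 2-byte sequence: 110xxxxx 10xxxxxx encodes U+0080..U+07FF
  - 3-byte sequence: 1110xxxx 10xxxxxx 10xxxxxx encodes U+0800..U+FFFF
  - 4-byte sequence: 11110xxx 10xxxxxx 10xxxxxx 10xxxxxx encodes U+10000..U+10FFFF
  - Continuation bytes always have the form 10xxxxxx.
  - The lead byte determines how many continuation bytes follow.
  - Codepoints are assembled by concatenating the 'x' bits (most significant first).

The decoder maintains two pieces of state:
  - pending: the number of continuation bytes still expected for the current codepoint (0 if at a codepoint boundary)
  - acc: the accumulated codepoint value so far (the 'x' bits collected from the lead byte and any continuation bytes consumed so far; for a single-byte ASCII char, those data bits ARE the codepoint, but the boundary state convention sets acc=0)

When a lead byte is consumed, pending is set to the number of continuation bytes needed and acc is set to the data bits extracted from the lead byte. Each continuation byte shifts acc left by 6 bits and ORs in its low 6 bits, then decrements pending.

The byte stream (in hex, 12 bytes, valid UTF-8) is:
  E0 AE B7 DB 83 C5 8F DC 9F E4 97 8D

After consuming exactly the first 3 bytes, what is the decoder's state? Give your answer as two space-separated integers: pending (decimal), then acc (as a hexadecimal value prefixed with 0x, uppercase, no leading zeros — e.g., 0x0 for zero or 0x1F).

Byte[0]=E0: 3-byte lead. pending=2, acc=0x0
Byte[1]=AE: continuation. acc=(acc<<6)|0x2E=0x2E, pending=1
Byte[2]=B7: continuation. acc=(acc<<6)|0x37=0xBB7, pending=0

Answer: 0 0xBB7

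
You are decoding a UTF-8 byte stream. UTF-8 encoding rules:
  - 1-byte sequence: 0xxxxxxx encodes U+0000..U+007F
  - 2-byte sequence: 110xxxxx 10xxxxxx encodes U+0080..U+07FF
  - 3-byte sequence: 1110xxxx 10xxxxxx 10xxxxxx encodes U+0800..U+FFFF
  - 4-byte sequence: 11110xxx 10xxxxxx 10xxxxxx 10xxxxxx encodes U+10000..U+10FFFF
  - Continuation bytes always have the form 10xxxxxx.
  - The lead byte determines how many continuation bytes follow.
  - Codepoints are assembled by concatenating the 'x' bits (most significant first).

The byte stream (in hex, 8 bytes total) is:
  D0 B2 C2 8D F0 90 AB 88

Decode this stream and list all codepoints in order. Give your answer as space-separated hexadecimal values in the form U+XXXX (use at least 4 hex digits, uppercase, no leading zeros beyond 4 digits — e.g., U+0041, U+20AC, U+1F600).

Byte[0]=D0: 2-byte lead, need 1 cont bytes. acc=0x10
Byte[1]=B2: continuation. acc=(acc<<6)|0x32=0x432
Completed: cp=U+0432 (starts at byte 0)
Byte[2]=C2: 2-byte lead, need 1 cont bytes. acc=0x2
Byte[3]=8D: continuation. acc=(acc<<6)|0x0D=0x8D
Completed: cp=U+008D (starts at byte 2)
Byte[4]=F0: 4-byte lead, need 3 cont bytes. acc=0x0
Byte[5]=90: continuation. acc=(acc<<6)|0x10=0x10
Byte[6]=AB: continuation. acc=(acc<<6)|0x2B=0x42B
Byte[7]=88: continuation. acc=(acc<<6)|0x08=0x10AC8
Completed: cp=U+10AC8 (starts at byte 4)

Answer: U+0432 U+008D U+10AC8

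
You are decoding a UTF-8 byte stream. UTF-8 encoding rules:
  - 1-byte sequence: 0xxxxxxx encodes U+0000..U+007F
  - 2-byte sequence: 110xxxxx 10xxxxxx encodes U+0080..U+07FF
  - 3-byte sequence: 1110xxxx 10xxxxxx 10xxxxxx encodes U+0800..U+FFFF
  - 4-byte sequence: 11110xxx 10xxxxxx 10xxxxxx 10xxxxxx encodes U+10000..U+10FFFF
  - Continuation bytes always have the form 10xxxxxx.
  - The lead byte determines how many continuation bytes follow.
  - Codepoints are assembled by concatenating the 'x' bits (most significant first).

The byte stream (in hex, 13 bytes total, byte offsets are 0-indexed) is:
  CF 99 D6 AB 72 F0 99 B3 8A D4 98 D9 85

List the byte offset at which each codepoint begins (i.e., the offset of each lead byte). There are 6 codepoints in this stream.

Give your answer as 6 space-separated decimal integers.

Byte[0]=CF: 2-byte lead, need 1 cont bytes. acc=0xF
Byte[1]=99: continuation. acc=(acc<<6)|0x19=0x3D9
Completed: cp=U+03D9 (starts at byte 0)
Byte[2]=D6: 2-byte lead, need 1 cont bytes. acc=0x16
Byte[3]=AB: continuation. acc=(acc<<6)|0x2B=0x5AB
Completed: cp=U+05AB (starts at byte 2)
Byte[4]=72: 1-byte ASCII. cp=U+0072
Byte[5]=F0: 4-byte lead, need 3 cont bytes. acc=0x0
Byte[6]=99: continuation. acc=(acc<<6)|0x19=0x19
Byte[7]=B3: continuation. acc=(acc<<6)|0x33=0x673
Byte[8]=8A: continuation. acc=(acc<<6)|0x0A=0x19CCA
Completed: cp=U+19CCA (starts at byte 5)
Byte[9]=D4: 2-byte lead, need 1 cont bytes. acc=0x14
Byte[10]=98: continuation. acc=(acc<<6)|0x18=0x518
Completed: cp=U+0518 (starts at byte 9)
Byte[11]=D9: 2-byte lead, need 1 cont bytes. acc=0x19
Byte[12]=85: continuation. acc=(acc<<6)|0x05=0x645
Completed: cp=U+0645 (starts at byte 11)

Answer: 0 2 4 5 9 11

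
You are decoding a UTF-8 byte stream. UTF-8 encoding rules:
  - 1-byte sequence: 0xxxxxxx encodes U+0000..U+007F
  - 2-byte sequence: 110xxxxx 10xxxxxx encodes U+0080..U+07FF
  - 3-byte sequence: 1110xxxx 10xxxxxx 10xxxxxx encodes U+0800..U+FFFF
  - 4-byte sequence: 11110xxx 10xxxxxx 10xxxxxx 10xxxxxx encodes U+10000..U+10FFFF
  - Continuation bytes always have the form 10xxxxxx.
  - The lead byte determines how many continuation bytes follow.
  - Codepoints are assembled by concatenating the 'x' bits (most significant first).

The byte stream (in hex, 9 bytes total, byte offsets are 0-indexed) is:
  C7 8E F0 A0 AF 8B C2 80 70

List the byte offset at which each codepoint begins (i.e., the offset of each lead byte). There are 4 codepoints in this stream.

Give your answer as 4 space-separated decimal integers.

Byte[0]=C7: 2-byte lead, need 1 cont bytes. acc=0x7
Byte[1]=8E: continuation. acc=(acc<<6)|0x0E=0x1CE
Completed: cp=U+01CE (starts at byte 0)
Byte[2]=F0: 4-byte lead, need 3 cont bytes. acc=0x0
Byte[3]=A0: continuation. acc=(acc<<6)|0x20=0x20
Byte[4]=AF: continuation. acc=(acc<<6)|0x2F=0x82F
Byte[5]=8B: continuation. acc=(acc<<6)|0x0B=0x20BCB
Completed: cp=U+20BCB (starts at byte 2)
Byte[6]=C2: 2-byte lead, need 1 cont bytes. acc=0x2
Byte[7]=80: continuation. acc=(acc<<6)|0x00=0x80
Completed: cp=U+0080 (starts at byte 6)
Byte[8]=70: 1-byte ASCII. cp=U+0070

Answer: 0 2 6 8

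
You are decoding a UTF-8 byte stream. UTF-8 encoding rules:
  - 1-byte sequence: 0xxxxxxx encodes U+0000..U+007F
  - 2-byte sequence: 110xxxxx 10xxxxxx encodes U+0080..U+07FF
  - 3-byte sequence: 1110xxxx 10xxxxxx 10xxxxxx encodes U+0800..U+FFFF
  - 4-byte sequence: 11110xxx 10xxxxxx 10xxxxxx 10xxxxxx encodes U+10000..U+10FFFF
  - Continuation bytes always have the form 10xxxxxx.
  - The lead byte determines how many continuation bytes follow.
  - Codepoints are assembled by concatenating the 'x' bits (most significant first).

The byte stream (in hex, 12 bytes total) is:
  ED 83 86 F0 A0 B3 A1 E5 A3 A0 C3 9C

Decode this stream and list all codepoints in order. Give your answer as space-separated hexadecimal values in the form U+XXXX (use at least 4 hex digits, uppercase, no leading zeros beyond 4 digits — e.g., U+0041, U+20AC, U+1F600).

Answer: U+D0C6 U+20CE1 U+58E0 U+00DC

Derivation:
Byte[0]=ED: 3-byte lead, need 2 cont bytes. acc=0xD
Byte[1]=83: continuation. acc=(acc<<6)|0x03=0x343
Byte[2]=86: continuation. acc=(acc<<6)|0x06=0xD0C6
Completed: cp=U+D0C6 (starts at byte 0)
Byte[3]=F0: 4-byte lead, need 3 cont bytes. acc=0x0
Byte[4]=A0: continuation. acc=(acc<<6)|0x20=0x20
Byte[5]=B3: continuation. acc=(acc<<6)|0x33=0x833
Byte[6]=A1: continuation. acc=(acc<<6)|0x21=0x20CE1
Completed: cp=U+20CE1 (starts at byte 3)
Byte[7]=E5: 3-byte lead, need 2 cont bytes. acc=0x5
Byte[8]=A3: continuation. acc=(acc<<6)|0x23=0x163
Byte[9]=A0: continuation. acc=(acc<<6)|0x20=0x58E0
Completed: cp=U+58E0 (starts at byte 7)
Byte[10]=C3: 2-byte lead, need 1 cont bytes. acc=0x3
Byte[11]=9C: continuation. acc=(acc<<6)|0x1C=0xDC
Completed: cp=U+00DC (starts at byte 10)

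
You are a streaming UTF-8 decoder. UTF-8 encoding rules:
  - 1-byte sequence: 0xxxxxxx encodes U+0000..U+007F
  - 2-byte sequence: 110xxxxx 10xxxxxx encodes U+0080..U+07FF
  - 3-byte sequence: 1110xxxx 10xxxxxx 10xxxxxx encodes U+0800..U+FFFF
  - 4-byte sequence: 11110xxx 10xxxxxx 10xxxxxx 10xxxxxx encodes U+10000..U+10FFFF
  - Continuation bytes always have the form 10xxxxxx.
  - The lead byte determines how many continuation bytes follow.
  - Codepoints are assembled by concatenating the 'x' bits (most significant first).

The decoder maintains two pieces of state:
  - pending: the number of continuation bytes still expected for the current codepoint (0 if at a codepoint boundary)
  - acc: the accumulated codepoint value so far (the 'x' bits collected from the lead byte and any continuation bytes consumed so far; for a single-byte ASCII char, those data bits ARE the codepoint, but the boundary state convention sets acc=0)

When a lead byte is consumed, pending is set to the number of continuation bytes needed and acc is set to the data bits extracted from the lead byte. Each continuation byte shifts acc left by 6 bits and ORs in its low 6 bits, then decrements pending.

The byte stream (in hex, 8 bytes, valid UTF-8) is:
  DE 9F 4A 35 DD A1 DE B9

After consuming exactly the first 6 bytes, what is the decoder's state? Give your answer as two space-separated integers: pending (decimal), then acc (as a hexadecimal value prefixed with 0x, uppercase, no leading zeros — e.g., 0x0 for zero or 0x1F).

Answer: 0 0x761

Derivation:
Byte[0]=DE: 2-byte lead. pending=1, acc=0x1E
Byte[1]=9F: continuation. acc=(acc<<6)|0x1F=0x79F, pending=0
Byte[2]=4A: 1-byte. pending=0, acc=0x0
Byte[3]=35: 1-byte. pending=0, acc=0x0
Byte[4]=DD: 2-byte lead. pending=1, acc=0x1D
Byte[5]=A1: continuation. acc=(acc<<6)|0x21=0x761, pending=0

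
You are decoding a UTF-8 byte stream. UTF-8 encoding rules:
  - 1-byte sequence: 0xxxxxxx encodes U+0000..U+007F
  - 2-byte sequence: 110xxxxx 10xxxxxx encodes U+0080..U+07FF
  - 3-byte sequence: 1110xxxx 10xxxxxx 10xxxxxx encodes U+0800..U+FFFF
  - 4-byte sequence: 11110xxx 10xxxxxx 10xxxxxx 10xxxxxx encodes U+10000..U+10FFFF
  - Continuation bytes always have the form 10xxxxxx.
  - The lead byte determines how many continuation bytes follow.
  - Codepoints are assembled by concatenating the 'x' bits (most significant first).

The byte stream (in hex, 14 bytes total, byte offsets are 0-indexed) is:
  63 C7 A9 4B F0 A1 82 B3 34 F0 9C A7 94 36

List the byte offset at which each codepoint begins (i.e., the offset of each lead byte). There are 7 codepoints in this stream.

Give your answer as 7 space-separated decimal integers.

Answer: 0 1 3 4 8 9 13

Derivation:
Byte[0]=63: 1-byte ASCII. cp=U+0063
Byte[1]=C7: 2-byte lead, need 1 cont bytes. acc=0x7
Byte[2]=A9: continuation. acc=(acc<<6)|0x29=0x1E9
Completed: cp=U+01E9 (starts at byte 1)
Byte[3]=4B: 1-byte ASCII. cp=U+004B
Byte[4]=F0: 4-byte lead, need 3 cont bytes. acc=0x0
Byte[5]=A1: continuation. acc=(acc<<6)|0x21=0x21
Byte[6]=82: continuation. acc=(acc<<6)|0x02=0x842
Byte[7]=B3: continuation. acc=(acc<<6)|0x33=0x210B3
Completed: cp=U+210B3 (starts at byte 4)
Byte[8]=34: 1-byte ASCII. cp=U+0034
Byte[9]=F0: 4-byte lead, need 3 cont bytes. acc=0x0
Byte[10]=9C: continuation. acc=(acc<<6)|0x1C=0x1C
Byte[11]=A7: continuation. acc=(acc<<6)|0x27=0x727
Byte[12]=94: continuation. acc=(acc<<6)|0x14=0x1C9D4
Completed: cp=U+1C9D4 (starts at byte 9)
Byte[13]=36: 1-byte ASCII. cp=U+0036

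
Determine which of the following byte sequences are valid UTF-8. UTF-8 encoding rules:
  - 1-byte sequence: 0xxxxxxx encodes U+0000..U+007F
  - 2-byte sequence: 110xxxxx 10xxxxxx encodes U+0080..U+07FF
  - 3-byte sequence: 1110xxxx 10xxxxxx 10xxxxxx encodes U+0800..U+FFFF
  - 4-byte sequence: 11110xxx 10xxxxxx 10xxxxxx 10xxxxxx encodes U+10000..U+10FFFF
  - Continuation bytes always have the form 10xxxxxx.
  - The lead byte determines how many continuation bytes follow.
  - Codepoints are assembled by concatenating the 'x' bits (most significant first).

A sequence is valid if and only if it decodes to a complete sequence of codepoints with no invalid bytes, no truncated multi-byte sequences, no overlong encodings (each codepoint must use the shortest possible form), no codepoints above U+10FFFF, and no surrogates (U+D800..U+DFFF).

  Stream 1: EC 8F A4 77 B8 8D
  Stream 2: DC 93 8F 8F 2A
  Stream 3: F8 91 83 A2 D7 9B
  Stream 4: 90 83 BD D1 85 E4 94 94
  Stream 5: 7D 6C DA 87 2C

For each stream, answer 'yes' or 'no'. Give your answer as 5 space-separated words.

Stream 1: error at byte offset 4. INVALID
Stream 2: error at byte offset 2. INVALID
Stream 3: error at byte offset 0. INVALID
Stream 4: error at byte offset 0. INVALID
Stream 5: decodes cleanly. VALID

Answer: no no no no yes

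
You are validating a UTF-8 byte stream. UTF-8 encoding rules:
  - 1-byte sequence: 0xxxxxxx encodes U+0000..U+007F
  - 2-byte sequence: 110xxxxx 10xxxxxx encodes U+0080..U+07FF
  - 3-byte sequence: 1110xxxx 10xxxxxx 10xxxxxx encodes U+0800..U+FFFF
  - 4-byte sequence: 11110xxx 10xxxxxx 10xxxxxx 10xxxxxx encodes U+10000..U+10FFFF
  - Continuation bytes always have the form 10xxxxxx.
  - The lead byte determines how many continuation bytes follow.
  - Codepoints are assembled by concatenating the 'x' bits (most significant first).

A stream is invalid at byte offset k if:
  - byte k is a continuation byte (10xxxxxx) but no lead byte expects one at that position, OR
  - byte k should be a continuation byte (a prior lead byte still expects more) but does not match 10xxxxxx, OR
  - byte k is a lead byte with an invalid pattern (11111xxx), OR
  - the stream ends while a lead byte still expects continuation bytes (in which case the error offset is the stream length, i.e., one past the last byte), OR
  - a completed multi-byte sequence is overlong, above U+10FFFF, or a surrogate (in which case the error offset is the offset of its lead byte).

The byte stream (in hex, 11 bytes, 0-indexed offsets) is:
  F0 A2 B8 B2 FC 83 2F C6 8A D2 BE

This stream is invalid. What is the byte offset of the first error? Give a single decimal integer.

Byte[0]=F0: 4-byte lead, need 3 cont bytes. acc=0x0
Byte[1]=A2: continuation. acc=(acc<<6)|0x22=0x22
Byte[2]=B8: continuation. acc=(acc<<6)|0x38=0x8B8
Byte[3]=B2: continuation. acc=(acc<<6)|0x32=0x22E32
Completed: cp=U+22E32 (starts at byte 0)
Byte[4]=FC: INVALID lead byte (not 0xxx/110x/1110/11110)

Answer: 4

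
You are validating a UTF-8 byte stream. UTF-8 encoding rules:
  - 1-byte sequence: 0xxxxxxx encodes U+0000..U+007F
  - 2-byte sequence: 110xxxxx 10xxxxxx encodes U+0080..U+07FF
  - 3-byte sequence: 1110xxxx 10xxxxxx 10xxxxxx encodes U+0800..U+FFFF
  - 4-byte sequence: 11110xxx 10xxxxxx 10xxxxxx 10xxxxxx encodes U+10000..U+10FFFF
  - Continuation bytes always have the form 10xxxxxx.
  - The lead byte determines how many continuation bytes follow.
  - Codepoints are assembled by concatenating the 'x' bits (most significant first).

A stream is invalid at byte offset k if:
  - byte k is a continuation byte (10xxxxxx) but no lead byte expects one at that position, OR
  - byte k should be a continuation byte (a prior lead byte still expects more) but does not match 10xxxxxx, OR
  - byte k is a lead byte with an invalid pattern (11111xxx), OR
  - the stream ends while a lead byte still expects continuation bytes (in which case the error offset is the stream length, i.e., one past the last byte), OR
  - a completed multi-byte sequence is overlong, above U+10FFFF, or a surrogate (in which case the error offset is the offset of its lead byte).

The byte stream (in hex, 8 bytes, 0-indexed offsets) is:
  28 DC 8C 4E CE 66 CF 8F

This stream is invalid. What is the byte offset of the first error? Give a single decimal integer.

Byte[0]=28: 1-byte ASCII. cp=U+0028
Byte[1]=DC: 2-byte lead, need 1 cont bytes. acc=0x1C
Byte[2]=8C: continuation. acc=(acc<<6)|0x0C=0x70C
Completed: cp=U+070C (starts at byte 1)
Byte[3]=4E: 1-byte ASCII. cp=U+004E
Byte[4]=CE: 2-byte lead, need 1 cont bytes. acc=0xE
Byte[5]=66: expected 10xxxxxx continuation. INVALID

Answer: 5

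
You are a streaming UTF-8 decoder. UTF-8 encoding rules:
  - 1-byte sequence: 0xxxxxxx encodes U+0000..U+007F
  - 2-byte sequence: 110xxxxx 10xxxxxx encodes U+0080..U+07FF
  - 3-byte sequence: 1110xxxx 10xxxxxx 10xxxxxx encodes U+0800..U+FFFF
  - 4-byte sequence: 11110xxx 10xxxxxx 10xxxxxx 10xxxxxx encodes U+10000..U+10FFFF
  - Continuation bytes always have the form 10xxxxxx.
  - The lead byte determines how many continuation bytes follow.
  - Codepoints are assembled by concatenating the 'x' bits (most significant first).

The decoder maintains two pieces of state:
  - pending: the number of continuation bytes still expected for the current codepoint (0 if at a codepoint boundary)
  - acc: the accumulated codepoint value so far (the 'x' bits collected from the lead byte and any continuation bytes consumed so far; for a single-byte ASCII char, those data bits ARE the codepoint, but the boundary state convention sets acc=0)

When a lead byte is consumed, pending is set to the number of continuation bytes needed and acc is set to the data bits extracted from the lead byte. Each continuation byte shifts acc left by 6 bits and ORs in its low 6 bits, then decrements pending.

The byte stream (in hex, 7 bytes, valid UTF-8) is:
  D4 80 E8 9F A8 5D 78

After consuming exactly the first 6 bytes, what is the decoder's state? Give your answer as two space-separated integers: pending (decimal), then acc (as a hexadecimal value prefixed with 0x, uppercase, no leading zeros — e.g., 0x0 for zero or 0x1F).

Answer: 0 0x0

Derivation:
Byte[0]=D4: 2-byte lead. pending=1, acc=0x14
Byte[1]=80: continuation. acc=(acc<<6)|0x00=0x500, pending=0
Byte[2]=E8: 3-byte lead. pending=2, acc=0x8
Byte[3]=9F: continuation. acc=(acc<<6)|0x1F=0x21F, pending=1
Byte[4]=A8: continuation. acc=(acc<<6)|0x28=0x87E8, pending=0
Byte[5]=5D: 1-byte. pending=0, acc=0x0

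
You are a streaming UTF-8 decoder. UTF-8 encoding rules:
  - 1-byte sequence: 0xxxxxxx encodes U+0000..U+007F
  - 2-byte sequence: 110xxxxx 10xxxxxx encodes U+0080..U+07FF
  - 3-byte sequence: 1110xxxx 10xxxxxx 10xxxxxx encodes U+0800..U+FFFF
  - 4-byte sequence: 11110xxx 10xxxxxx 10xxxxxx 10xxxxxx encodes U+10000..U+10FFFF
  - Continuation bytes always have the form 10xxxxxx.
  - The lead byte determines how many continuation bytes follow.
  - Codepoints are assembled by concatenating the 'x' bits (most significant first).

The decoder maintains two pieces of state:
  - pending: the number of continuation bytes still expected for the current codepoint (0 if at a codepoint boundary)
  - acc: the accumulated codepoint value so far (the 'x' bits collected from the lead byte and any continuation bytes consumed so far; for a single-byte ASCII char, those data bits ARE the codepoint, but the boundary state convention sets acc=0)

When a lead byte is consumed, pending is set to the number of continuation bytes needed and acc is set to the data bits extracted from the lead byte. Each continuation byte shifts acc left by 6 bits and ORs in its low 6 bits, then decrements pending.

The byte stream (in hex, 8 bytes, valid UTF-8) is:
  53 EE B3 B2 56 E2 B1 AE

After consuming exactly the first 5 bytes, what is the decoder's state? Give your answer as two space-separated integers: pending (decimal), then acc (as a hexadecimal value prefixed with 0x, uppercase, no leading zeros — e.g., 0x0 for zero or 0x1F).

Answer: 0 0x0

Derivation:
Byte[0]=53: 1-byte. pending=0, acc=0x0
Byte[1]=EE: 3-byte lead. pending=2, acc=0xE
Byte[2]=B3: continuation. acc=(acc<<6)|0x33=0x3B3, pending=1
Byte[3]=B2: continuation. acc=(acc<<6)|0x32=0xECF2, pending=0
Byte[4]=56: 1-byte. pending=0, acc=0x0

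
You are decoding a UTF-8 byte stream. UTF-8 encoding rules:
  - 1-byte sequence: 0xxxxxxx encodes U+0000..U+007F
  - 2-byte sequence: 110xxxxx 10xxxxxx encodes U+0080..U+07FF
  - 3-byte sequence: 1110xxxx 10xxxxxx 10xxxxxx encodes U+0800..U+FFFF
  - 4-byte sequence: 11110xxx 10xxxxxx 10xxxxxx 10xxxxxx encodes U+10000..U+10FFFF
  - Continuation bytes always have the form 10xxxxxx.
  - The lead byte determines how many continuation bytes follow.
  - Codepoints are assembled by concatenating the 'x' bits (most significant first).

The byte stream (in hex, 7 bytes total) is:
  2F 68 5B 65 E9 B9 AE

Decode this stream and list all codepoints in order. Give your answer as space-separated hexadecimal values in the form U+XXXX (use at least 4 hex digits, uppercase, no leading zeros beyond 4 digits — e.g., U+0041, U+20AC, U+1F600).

Byte[0]=2F: 1-byte ASCII. cp=U+002F
Byte[1]=68: 1-byte ASCII. cp=U+0068
Byte[2]=5B: 1-byte ASCII. cp=U+005B
Byte[3]=65: 1-byte ASCII. cp=U+0065
Byte[4]=E9: 3-byte lead, need 2 cont bytes. acc=0x9
Byte[5]=B9: continuation. acc=(acc<<6)|0x39=0x279
Byte[6]=AE: continuation. acc=(acc<<6)|0x2E=0x9E6E
Completed: cp=U+9E6E (starts at byte 4)

Answer: U+002F U+0068 U+005B U+0065 U+9E6E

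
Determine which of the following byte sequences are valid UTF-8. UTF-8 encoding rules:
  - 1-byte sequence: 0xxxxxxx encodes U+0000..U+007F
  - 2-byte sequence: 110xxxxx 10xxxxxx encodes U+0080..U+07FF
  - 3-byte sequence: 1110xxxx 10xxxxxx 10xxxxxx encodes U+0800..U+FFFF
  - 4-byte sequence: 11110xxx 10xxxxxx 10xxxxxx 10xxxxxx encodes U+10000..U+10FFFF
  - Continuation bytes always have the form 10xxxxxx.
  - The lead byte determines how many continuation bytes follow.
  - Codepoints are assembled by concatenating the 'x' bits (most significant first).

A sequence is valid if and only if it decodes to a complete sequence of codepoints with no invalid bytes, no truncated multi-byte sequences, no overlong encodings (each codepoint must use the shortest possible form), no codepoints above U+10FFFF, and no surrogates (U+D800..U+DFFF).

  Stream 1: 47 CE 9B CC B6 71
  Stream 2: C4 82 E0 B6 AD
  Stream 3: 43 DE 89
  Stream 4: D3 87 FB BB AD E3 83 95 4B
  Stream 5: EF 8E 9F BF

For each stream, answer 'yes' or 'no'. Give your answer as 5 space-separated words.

Stream 1: decodes cleanly. VALID
Stream 2: decodes cleanly. VALID
Stream 3: decodes cleanly. VALID
Stream 4: error at byte offset 2. INVALID
Stream 5: error at byte offset 3. INVALID

Answer: yes yes yes no no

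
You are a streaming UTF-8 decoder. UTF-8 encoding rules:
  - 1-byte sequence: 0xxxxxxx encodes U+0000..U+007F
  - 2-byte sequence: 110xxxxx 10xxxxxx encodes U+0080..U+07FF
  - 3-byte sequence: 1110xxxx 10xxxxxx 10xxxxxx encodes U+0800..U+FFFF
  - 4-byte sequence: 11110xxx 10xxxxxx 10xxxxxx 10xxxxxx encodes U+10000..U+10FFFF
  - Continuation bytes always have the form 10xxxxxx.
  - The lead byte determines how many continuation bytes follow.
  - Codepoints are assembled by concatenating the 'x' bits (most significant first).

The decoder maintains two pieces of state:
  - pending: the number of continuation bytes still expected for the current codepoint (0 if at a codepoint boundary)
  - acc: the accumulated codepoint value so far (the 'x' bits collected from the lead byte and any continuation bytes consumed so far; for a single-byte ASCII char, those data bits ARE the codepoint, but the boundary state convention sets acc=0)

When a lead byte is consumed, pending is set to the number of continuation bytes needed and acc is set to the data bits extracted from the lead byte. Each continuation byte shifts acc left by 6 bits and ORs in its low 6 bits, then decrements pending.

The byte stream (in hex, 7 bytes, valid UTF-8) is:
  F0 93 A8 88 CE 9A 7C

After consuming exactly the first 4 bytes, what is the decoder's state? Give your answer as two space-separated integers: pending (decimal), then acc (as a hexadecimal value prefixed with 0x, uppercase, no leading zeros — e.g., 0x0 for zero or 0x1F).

Byte[0]=F0: 4-byte lead. pending=3, acc=0x0
Byte[1]=93: continuation. acc=(acc<<6)|0x13=0x13, pending=2
Byte[2]=A8: continuation. acc=(acc<<6)|0x28=0x4E8, pending=1
Byte[3]=88: continuation. acc=(acc<<6)|0x08=0x13A08, pending=0

Answer: 0 0x13A08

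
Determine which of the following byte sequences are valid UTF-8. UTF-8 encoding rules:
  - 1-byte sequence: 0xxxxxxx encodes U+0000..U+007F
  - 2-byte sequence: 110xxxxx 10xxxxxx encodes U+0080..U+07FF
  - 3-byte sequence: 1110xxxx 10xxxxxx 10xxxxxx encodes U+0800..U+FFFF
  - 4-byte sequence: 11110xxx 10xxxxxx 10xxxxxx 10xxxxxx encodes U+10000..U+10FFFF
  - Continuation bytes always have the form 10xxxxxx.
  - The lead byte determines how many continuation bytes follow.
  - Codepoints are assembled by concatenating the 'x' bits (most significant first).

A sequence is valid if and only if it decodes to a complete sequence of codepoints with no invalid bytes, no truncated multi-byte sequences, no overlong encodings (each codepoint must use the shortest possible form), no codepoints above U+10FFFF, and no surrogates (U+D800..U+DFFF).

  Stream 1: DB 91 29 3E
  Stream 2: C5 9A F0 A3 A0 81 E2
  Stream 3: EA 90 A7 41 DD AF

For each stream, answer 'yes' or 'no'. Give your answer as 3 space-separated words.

Answer: yes no yes

Derivation:
Stream 1: decodes cleanly. VALID
Stream 2: error at byte offset 7. INVALID
Stream 3: decodes cleanly. VALID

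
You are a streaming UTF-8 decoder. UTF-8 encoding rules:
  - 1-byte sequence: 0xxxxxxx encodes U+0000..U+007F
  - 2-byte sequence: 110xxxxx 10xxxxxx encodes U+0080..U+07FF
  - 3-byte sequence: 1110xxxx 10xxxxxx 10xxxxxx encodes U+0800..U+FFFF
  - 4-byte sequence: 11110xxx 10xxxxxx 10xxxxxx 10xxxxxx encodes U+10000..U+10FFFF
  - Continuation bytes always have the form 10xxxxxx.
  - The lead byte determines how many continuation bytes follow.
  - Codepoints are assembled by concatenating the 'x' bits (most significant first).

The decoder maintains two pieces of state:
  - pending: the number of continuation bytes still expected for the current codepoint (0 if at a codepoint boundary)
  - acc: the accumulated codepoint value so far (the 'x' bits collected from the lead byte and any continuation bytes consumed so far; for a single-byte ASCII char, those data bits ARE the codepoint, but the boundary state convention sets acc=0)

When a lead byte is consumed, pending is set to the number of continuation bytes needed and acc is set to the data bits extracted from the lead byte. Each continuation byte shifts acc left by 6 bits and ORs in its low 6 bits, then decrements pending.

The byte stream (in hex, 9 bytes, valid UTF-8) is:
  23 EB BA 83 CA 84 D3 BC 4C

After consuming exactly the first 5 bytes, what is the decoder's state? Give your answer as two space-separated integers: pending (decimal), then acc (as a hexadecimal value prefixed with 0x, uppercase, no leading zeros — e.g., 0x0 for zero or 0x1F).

Byte[0]=23: 1-byte. pending=0, acc=0x0
Byte[1]=EB: 3-byte lead. pending=2, acc=0xB
Byte[2]=BA: continuation. acc=(acc<<6)|0x3A=0x2FA, pending=1
Byte[3]=83: continuation. acc=(acc<<6)|0x03=0xBE83, pending=0
Byte[4]=CA: 2-byte lead. pending=1, acc=0xA

Answer: 1 0xA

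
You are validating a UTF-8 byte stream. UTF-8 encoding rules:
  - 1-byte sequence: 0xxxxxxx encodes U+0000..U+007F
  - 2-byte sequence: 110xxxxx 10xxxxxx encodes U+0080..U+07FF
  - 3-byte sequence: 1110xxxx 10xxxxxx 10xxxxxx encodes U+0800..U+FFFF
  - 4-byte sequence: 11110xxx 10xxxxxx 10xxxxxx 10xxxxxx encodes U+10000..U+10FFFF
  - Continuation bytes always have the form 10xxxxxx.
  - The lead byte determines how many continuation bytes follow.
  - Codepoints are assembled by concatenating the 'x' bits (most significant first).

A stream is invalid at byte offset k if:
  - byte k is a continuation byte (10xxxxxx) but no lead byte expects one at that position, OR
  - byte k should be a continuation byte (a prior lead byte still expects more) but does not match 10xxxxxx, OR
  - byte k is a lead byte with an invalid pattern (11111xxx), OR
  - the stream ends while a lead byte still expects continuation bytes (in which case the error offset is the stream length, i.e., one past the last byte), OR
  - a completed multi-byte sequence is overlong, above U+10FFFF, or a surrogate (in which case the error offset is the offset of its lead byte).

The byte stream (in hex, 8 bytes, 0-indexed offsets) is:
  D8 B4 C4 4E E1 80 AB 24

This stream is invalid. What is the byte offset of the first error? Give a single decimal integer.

Byte[0]=D8: 2-byte lead, need 1 cont bytes. acc=0x18
Byte[1]=B4: continuation. acc=(acc<<6)|0x34=0x634
Completed: cp=U+0634 (starts at byte 0)
Byte[2]=C4: 2-byte lead, need 1 cont bytes. acc=0x4
Byte[3]=4E: expected 10xxxxxx continuation. INVALID

Answer: 3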